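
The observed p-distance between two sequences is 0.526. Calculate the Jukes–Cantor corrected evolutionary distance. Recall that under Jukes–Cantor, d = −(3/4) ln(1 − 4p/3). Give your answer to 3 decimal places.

0.906

d = −(3/4) ln(1 − 4p/3) = −0.75 ln(1 − 0.701333) = −0.75 ln(0.298667)
  = −0.75 × (-1.208426) = 0.906320 substitutions/site.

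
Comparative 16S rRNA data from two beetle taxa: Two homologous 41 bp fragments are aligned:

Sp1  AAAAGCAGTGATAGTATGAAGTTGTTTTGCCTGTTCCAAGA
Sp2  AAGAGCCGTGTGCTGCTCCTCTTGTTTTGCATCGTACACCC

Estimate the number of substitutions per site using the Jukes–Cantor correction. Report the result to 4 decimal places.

The sequences differ at 19 of 41 sites, so p = 19/41 ≈ 0.463415.
d = −(3/4) ln(1 − 4p/3) = −0.75 ln(1 − 0.617887) = −0.75 ln(0.382113)
  = −0.75 × (-0.962039) = 0.721529 substitutions/site.

0.7215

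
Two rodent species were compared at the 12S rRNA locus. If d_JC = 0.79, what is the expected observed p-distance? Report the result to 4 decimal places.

p = (3/4)(1 − e^(−4d/3)) = 0.75 × (1 − e^(-1.053333)) = 0.75 × (1 − 0.348773) = 0.488420.

0.4884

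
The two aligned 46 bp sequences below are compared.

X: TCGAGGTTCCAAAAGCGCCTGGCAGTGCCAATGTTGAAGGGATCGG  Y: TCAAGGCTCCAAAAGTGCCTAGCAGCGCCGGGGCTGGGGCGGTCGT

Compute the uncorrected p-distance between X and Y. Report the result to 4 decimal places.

0.3043

The sequences differ at 14 of 46 positions.
p = 14/46 = 0.304347… ≈ 0.3043 (to 4 d.p.).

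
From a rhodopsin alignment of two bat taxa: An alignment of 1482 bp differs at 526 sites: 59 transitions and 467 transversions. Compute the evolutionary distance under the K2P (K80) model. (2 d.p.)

0.50

P = 59/1482 ≈ 0.039811 and Q = 467/1482 ≈ 0.315115.
Under the Kimura two-parameter model, d = −½ ln(1 − 2P − Q) − ¼ ln(1 − 2Q).
1 − 2P − Q = 0.605263, giving −½ ln(0.605263) = 0.251046.
1 − 2Q = 0.36977, giving −¼ ln(0.36977) = 0.248719.
d = 0.251046 + 0.248719 = 0.499765.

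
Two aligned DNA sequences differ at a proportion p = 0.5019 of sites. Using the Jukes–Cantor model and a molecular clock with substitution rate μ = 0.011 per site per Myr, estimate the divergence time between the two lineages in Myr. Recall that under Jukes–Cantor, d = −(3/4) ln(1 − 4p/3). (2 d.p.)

d = −(3/4) ln(1 − 4p/3) = −0.75 ln(1 − 0.6692) = −0.75 ln(0.3308)
  = −0.75 × (-1.106241) = 0.829681 substitutions/site.
Under a molecular clock d = 2μt, so t = d/(2μ) = 0.829681 / (2 × 0.011) = 37.71 Myr.

37.71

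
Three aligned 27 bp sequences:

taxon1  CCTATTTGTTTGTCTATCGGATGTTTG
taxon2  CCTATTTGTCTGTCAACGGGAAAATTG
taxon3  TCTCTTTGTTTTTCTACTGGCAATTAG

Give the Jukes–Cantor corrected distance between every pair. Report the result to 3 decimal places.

d(taxon1,taxon2) = 0.318, d(taxon1,taxon3) = 0.441, d(taxon2,taxon3) = 0.441

taxon1–taxon2: 7/27 sites differ → p ≈ 0.259259, d = −0.75 ln(1 − 0.345679) = 0.318118 ≈ 0.318.
taxon1–taxon3: 9/27 sites differ → p ≈ 0.333333, d = −0.75 ln(1 − 0.444444) = 0.440839 ≈ 0.441.
taxon2–taxon3: 9/27 sites differ → p ≈ 0.333333, d = −0.75 ln(1 − 0.444444) = 0.440839 ≈ 0.441.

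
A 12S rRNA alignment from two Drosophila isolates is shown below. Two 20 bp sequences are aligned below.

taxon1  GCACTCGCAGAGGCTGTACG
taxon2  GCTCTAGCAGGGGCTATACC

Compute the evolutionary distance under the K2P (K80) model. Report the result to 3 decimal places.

0.305

Of 20 sites, 2 differences are transitions and 3 are transversions, so P = 2/20 = 0.1 and Q = 3/20 = 0.15.
Under the Kimura two-parameter model, d = −½ ln(1 − 2P − Q) − ¼ ln(1 − 2Q).
1 − 2P − Q = 0.65, giving −½ ln(0.65) = 0.215391.
1 − 2Q = 0.7, giving −¼ ln(0.7) = 0.089169.
d = 0.215391 + 0.089169 = 0.304560.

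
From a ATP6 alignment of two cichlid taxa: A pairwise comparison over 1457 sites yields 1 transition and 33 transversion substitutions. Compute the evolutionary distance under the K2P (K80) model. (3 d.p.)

0.024

P = 1/1457 ≈ 0.000686 and Q = 33/1457 ≈ 0.022649.
Under the Kimura two-parameter model, d = −½ ln(1 − 2P − Q) − ¼ ln(1 − 2Q).
1 − 2P − Q = 0.975979, giving −½ ln(0.975979) = 0.012157.
1 − 2Q = 0.954702, giving −¼ ln(0.954702) = 0.011589.
d = 0.012157 + 0.011589 = 0.023746.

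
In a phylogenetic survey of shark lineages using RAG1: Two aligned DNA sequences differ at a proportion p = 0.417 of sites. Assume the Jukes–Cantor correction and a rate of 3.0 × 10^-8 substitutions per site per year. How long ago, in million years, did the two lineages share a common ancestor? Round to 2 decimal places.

d = −(3/4) ln(1 − 4p/3) = −0.75 ln(1 − 0.556) = −0.75 ln(0.444)
  = −0.75 × (-0.811931) = 0.608948 substitutions/site.
Under a molecular clock d = 2μt, so t = d/(2μ) = 0.608948 / (2 × 3.0 × 10^-8) = 10.15 million years.

10.15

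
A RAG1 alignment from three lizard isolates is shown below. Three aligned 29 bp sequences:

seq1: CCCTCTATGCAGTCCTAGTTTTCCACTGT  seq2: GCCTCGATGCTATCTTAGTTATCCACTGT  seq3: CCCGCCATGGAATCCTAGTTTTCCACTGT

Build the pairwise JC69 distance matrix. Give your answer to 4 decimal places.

d(seq1,seq2) = 0.2421, d(seq1,seq3) = 0.1524, d(seq2,seq3) = 0.2913

seq1–seq2: 6/29 sites differ → p ≈ 0.206897, d = −0.75 ln(1 − 0.275863) = 0.242081 ≈ 0.2421.
seq1–seq3: 4/29 sites differ → p ≈ 0.137931, d = −0.75 ln(1 − 0.183908) = 0.152421 ≈ 0.1524.
seq2–seq3: 7/29 sites differ → p ≈ 0.241379, d = −0.75 ln(1 − 0.321839) = 0.291278 ≈ 0.2913.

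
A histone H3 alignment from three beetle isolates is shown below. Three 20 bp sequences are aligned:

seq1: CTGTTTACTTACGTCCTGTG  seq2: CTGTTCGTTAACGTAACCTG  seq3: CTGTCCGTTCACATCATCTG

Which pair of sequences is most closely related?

seq2 and seq3

seq1–seq2: 8/20 differ, p = 0.400, d = 0.572.
seq1–seq3: 8/20 differ, p = 0.400, d = 0.572.
seq2–seq3: 5/20 differ, p = 0.250, d = 0.304.
The smallest distance is between seq2 and seq3.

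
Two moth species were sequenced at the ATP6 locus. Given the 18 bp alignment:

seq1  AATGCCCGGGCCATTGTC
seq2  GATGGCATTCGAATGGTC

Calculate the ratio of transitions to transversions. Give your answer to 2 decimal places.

0.13

Transitions are A↔G and C↔T; transversions are all other mismatches.
Transitions: 1. Transversions: 8.
R = 1/8 = 0.125 ≈ 0.13 (to 2 d.p.).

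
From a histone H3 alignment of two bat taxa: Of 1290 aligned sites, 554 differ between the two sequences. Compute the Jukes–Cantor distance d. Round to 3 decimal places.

p = 554/1290 ≈ 0.429457.
d = −(3/4) ln(1 − 4p/3) = −0.75 ln(1 − 0.572609) = −0.75 ln(0.427391)
  = −0.75 × (-0.850056) = 0.637542 substitutions/site.

0.638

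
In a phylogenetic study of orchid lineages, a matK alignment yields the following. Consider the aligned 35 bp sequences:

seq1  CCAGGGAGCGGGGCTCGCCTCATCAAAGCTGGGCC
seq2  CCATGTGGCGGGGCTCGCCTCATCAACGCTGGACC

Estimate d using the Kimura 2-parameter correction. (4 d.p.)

0.1586

Of 35 sites, 2 differences are transitions and 3 are transversions, so P = 2/35 ≈ 0.057143 and Q = 3/35 ≈ 0.085714.
Under the Kimura two-parameter model, d = −½ ln(1 − 2P − Q) − ¼ ln(1 − 2Q).
1 − 2P − Q = 0.8, giving −½ ln(0.8) = 0.111572.
1 − 2Q = 0.828572, giving −¼ ln(0.828572) = 0.047013.
d = 0.111572 + 0.047013 = 0.158585.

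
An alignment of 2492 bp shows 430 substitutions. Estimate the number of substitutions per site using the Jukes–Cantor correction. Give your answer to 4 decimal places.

0.1961

p = 430/2492 ≈ 0.172552.
d = −(3/4) ln(1 − 4p/3) = −0.75 ln(1 − 0.230069) = −0.75 ln(0.769931)
  = −0.75 × (-0.261454) = 0.196091 substitutions/site.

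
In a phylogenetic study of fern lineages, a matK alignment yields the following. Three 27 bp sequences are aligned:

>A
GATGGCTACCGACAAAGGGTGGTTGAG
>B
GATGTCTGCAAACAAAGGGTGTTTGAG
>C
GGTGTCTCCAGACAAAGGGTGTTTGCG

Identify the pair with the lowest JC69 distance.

B and C

A–B: 5/27 differ, p = 0.185, d = 0.213.
A–C: 6/27 differ, p = 0.222, d = 0.264.
B–C: 4/27 differ, p = 0.148, d = 0.165.
The smallest distance is between B and C.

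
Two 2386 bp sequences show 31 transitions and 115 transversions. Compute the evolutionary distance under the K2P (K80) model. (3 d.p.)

P = 31/2386 ≈ 0.012992 and Q = 115/2386 ≈ 0.048198.
Under the Kimura two-parameter model, d = −½ ln(1 − 2P − Q) − ¼ ln(1 − 2Q).
1 − 2P − Q = 0.925818, giving −½ ln(0.925818) = 0.038539.
1 − 2Q = 0.903604, giving −¼ ln(0.903604) = 0.025341.
d = 0.038539 + 0.025341 = 0.063880.

0.064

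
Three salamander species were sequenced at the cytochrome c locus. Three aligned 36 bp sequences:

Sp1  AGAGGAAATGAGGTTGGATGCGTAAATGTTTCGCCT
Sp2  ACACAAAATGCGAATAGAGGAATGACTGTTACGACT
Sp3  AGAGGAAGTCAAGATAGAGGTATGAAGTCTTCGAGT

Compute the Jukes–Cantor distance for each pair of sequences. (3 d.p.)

d(Sp1,Sp2) = 0.548, d(Sp1,Sp3) = 0.548, d(Sp2,Sp3) = 0.608

Sp1–Sp2: 14/36 sites differ → p ≈ 0.388889, d = −0.75 ln(1 − 0.518519) = 0.548166 ≈ 0.548.
Sp1–Sp3: 14/36 sites differ → p ≈ 0.388889, d = −0.75 ln(1 − 0.518519) = 0.548166 ≈ 0.548.
Sp2–Sp3: 15/36 sites differ → p ≈ 0.416667, d = −0.75 ln(1 − 0.555556) = 0.608198 ≈ 0.608.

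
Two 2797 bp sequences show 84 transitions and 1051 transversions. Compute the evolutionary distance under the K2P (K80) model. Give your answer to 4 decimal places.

0.6343

P = 84/2797 ≈ 0.030032 and Q = 1051/2797 ≈ 0.37576.
Under the Kimura two-parameter model, d = −½ ln(1 − 2P − Q) − ¼ ln(1 − 2Q).
1 − 2P − Q = 0.564176, giving −½ ln(0.564176) = 0.286195.
1 − 2Q = 0.24848, giving −¼ ln(0.24848) = 0.348098.
d = 0.286195 + 0.348098 = 0.634293.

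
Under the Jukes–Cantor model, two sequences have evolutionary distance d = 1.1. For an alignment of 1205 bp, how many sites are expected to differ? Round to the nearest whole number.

695

Invert JC69: p = (3/4)(1 − e^(−4d/3)) = 0.75 × (1 − e^(-1.466667)) = 0.75 × (1 − 0.230693) = 0.576980.
Expected differing sites = pL ≈ 0.576980 × 1205 = 695.2609 ≈ 695.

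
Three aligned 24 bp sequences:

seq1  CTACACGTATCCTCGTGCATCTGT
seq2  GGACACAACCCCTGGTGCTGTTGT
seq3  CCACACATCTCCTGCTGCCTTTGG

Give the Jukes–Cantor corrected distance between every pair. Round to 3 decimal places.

d(seq1,seq2) = 0.608, d(seq1,seq3) = 0.441, d(seq2,seq3) = 0.441

seq1–seq2: 10/24 sites differ → p ≈ 0.416667, d = −0.75 ln(1 − 0.555556) = 0.608198 ≈ 0.608.
seq1–seq3: 8/24 sites differ → p ≈ 0.333333, d = −0.75 ln(1 − 0.444444) = 0.440839 ≈ 0.441.
seq2–seq3: 8/24 sites differ → p ≈ 0.333333, d = −0.75 ln(1 − 0.444444) = 0.440839 ≈ 0.441.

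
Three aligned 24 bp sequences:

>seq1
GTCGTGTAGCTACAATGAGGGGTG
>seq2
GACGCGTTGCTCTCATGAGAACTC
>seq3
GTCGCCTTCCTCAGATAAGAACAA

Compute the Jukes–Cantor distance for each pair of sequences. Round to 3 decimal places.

seq1–seq2: 10/24 sites differ → p ≈ 0.416667, d = −0.75 ln(1 − 0.555556) = 0.608198 ≈ 0.608.
seq1–seq3: 13/24 sites differ → p ≈ 0.541667, d = −0.75 ln(1 − 0.722223) = 0.960702 ≈ 0.961.
seq2–seq3: 8/24 sites differ → p ≈ 0.333333, d = −0.75 ln(1 − 0.444444) = 0.440839 ≈ 0.441.

d(seq1,seq2) = 0.608, d(seq1,seq3) = 0.961, d(seq2,seq3) = 0.441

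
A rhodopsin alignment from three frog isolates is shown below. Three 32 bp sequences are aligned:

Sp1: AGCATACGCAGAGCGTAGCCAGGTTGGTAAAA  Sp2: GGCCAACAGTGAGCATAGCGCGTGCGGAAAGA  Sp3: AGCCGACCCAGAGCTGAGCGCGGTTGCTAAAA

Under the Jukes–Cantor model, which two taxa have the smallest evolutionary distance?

Sp1 and Sp3

Sp1–Sp2: 14/32 differ, p = 0.438, d = 0.657.
Sp1–Sp3: 8/32 differ, p = 0.250, d = 0.304.
Sp2–Sp3: 13/32 differ, p = 0.406, d = 0.585.
The smallest distance is between Sp1 and Sp3.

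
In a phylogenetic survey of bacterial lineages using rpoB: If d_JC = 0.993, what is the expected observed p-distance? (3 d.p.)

0.550

p = (3/4)(1 − e^(−4d/3)) = 0.75 × (1 − e^(-1.324)) = 0.75 × (1 − 0.266069) = 0.550448.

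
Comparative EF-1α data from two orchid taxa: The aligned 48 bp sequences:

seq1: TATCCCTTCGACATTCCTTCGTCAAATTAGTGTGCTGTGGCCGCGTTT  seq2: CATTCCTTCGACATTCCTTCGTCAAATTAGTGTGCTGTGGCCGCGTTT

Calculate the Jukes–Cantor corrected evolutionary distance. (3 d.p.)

The sequences differ at 2 of 48 sites (1, 4), so p = 2/48 ≈ 0.041667.
d = −(3/4) ln(1 − 4p/3) = −0.75 ln(1 − 0.055556) = −0.75 ln(0.944444)
  = −0.75 × (-0.057159) = 0.042869 substitutions/site.

0.043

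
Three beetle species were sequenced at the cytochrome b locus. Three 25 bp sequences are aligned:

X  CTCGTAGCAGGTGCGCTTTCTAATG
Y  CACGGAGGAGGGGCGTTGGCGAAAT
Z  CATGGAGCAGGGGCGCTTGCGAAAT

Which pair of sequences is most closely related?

X–Y: 10/25 differ, p = 0.400, d = 0.572.
X–Z: 8/25 differ, p = 0.320, d = 0.417.
Y–Z: 4/25 differ, p = 0.160, d = 0.180.
The smallest distance is between Y and Z.

Y and Z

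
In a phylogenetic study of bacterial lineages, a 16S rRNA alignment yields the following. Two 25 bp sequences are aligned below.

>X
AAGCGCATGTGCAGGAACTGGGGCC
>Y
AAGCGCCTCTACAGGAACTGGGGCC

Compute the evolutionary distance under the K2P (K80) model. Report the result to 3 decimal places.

0.131

Of 25 sites, 1 differences are transitions and 2 are transversions, so P = 1/25 = 0.04 and Q = 2/25 = 0.08.
Under the Kimura two-parameter model, d = −½ ln(1 − 2P − Q) − ¼ ln(1 − 2Q).
1 − 2P − Q = 0.84, giving −½ ln(0.84) = 0.087177.
1 − 2Q = 0.84, giving −¼ ln(0.84) = 0.043588.
d = 0.087177 + 0.043588 = 0.130765.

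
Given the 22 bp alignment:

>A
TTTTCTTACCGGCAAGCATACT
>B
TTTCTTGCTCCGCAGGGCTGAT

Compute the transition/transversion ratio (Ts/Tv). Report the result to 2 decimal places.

0.83

Transitions are A↔G and C↔T; transversions are all other mismatches.
Transitions: 5. Transversions: 6.
R = 5/6 = 0.833333… ≈ 0.83 (to 2 d.p.).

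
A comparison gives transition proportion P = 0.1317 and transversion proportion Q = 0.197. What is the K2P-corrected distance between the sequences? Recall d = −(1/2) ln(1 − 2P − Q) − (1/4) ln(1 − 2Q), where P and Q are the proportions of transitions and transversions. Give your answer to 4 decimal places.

Under the Kimura two-parameter model, d = −½ ln(1 − 2P − Q) − ¼ ln(1 − 2Q).
1 − 2P − Q = 0.5396, giving −½ ln(0.5396) = 0.308464.
1 − 2Q = 0.606, giving −¼ ln(0.606) = 0.125219.
d = 0.308464 + 0.125219 = 0.433683.

0.4337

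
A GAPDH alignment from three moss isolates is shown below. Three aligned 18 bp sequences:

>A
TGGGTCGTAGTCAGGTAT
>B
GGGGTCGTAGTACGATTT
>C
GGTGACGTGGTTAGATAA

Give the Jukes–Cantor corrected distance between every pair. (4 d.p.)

A–B: 5/18 sites differ → p ≈ 0.277778, d = −0.75 ln(1 − 0.370371) = 0.346968 ≈ 0.3470.
A–C: 7/18 sites differ → p ≈ 0.388889, d = −0.75 ln(1 − 0.518519) = 0.548166 ≈ 0.5482.
B–C: 7/18 sites differ → p ≈ 0.388889, d = −0.75 ln(1 − 0.518519) = 0.548166 ≈ 0.5482.

d(A,B) = 0.3470, d(A,C) = 0.5482, d(B,C) = 0.5482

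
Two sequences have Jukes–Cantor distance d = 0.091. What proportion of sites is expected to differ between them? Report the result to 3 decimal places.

0.086

p = (3/4)(1 − e^(−4d/3)) = 0.75 × (1 − e^(-0.121333)) = 0.75 × (1 − 0.885739) = 0.085696.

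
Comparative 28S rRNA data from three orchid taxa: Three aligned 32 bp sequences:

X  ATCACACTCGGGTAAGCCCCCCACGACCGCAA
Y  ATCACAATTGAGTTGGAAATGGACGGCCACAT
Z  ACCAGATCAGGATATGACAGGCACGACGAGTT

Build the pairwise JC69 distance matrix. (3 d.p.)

d(X,Y) = 0.657, d(X,Z) = 0.824, d(Y,Z) = 0.824

X–Y: 14/32 sites differ → p = 0.4375, d = −0.75 ln(1 − 0.583333) = 0.656601 ≈ 0.657.
X–Z: 16/32 sites differ → p = 0.5, d = −0.75 ln(1 − 0.666667) = 0.823960 ≈ 0.824.
Y–Z: 16/32 sites differ → p = 0.5, d = −0.75 ln(1 − 0.666667) = 0.823960 ≈ 0.824.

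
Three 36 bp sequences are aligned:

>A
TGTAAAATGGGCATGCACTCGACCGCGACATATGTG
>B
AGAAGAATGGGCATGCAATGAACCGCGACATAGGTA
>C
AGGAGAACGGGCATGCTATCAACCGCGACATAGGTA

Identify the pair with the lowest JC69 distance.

A–B: 8/36 differ, p = 0.222, d = 0.264.
A–C: 9/36 differ, p = 0.250, d = 0.304.
B–C: 4/36 differ, p = 0.111, d = 0.120.
The smallest distance is between B and C.

B and C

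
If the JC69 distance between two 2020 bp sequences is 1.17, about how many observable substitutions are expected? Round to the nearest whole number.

Invert JC69: p = (3/4)(1 − e^(−4d/3)) = 0.75 × (1 − e^(-1.56)) = 0.75 × (1 − 0.210136) = 0.592398.
Expected differing sites = pL ≈ 0.592398 × 2020 = 1196.64396 ≈ 1197.

1197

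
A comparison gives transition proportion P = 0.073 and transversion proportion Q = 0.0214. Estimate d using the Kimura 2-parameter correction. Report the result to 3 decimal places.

Under the Kimura two-parameter model, d = −½ ln(1 − 2P − Q) − ¼ ln(1 − 2Q).
1 − 2P − Q = 0.8326, giving −½ ln(0.8326) = 0.091601.
1 − 2Q = 0.9572, giving −¼ ln(0.9572) = 0.010936.
d = 0.091601 + 0.010936 = 0.102537.

0.103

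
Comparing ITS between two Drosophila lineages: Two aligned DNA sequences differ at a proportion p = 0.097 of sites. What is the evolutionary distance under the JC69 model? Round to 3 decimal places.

d = −(3/4) ln(1 − 4p/3) = −0.75 ln(1 − 0.129333) = −0.75 ln(0.870667)
  = −0.75 × (-0.138496) = 0.103872 substitutions/site.

0.104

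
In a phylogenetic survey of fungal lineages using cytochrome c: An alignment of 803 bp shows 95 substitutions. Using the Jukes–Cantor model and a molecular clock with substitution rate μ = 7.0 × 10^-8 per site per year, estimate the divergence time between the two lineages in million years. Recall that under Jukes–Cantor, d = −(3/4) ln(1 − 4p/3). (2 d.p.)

0.92

p = 95/803 ≈ 0.118306.
d = −(3/4) ln(1 − 4p/3) = −0.75 ln(1 − 0.157741) = −0.75 ln(0.842259)
  = −0.75 × (-0.171668) = 0.128751 substitutions/site.
Under a molecular clock d = 2μt, so t = d/(2μ) = 0.128751 / (2 × 7.0 × 10^-8) = 0.92 million years.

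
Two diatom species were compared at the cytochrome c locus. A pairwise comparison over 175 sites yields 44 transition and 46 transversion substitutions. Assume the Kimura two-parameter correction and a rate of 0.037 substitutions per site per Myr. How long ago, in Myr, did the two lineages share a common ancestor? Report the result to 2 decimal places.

12.33

P = 44/175 ≈ 0.251429 and Q = 46/175 ≈ 0.262857.
Under the Kimura two-parameter model, d = −½ ln(1 − 2P − Q) − ¼ ln(1 − 2Q).
1 − 2P − Q = 0.234285, giving −½ ln(0.234285) = 0.725608.
1 − 2Q = 0.474286, giving −¼ ln(0.474286) = 0.186486.
d = 0.725608 + 0.186486 = 0.912094.
Under a molecular clock d = 2μt, so t = d/(2μ) = 0.912094 / (2 × 0.037) = 12.33 Myr.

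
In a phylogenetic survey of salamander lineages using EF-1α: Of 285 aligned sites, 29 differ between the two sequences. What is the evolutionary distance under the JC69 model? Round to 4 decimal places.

p = 29/285 ≈ 0.101754.
d = −(3/4) ln(1 − 4p/3) = −0.75 ln(1 − 0.135672) = −0.75 ln(0.864328)
  = −0.75 × (-0.145803) = 0.109352 substitutions/site.

0.1094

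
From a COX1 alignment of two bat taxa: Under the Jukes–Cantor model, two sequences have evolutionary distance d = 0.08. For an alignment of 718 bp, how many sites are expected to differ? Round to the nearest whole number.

54

Invert JC69: p = (3/4)(1 − e^(−4d/3)) = 0.75 × (1 − e^(-0.106667)) = 0.75 × (1 − 0.898825) = 0.075881.
Expected differing sites = pL ≈ 0.075881 × 718 = 54.482558 ≈ 54.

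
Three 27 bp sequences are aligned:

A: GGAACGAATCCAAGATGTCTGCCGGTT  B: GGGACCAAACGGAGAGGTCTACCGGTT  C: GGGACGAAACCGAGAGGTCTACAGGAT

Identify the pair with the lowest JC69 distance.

B and C

A–B: 7/27 differ, p = 0.259, d = 0.318.
A–C: 7/27 differ, p = 0.259, d = 0.318.
B–C: 4/27 differ, p = 0.148, d = 0.165.
The smallest distance is between B and C.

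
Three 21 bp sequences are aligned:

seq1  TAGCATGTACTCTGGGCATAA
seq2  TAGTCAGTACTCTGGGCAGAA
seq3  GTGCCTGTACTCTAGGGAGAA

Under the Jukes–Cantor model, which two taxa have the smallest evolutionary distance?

seq1 and seq2

seq1–seq2: 4/21 differ, p = 0.190, d = 0.220.
seq1–seq3: 6/21 differ, p = 0.286, d = 0.360.
seq2–seq3: 6/21 differ, p = 0.286, d = 0.360.
The smallest distance is between seq1 and seq2.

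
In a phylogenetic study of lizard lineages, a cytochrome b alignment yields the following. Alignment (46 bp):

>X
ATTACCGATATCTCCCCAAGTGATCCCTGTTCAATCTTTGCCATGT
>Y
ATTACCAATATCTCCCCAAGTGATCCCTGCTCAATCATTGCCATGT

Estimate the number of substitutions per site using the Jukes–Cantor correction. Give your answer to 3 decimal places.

The sequences differ at 3 of 46 sites (7, 30, 37), so p = 3/46 ≈ 0.065217.
d = −(3/4) ln(1 − 4p/3) = −0.75 ln(1 − 0.086956) = −0.75 ln(0.913044)
  = −0.75 × (-0.090971) = 0.068228 substitutions/site.

0.068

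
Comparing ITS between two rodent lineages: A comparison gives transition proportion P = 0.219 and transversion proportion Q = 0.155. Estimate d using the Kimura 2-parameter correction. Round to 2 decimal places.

0.54

Under the Kimura two-parameter model, d = −½ ln(1 − 2P − Q) − ¼ ln(1 − 2Q).
1 − 2P − Q = 0.407, giving −½ ln(0.407) = 0.449471.
1 − 2Q = 0.69, giving −¼ ln(0.69) = 0.092766.
d = 0.449471 + 0.092766 = 0.542237.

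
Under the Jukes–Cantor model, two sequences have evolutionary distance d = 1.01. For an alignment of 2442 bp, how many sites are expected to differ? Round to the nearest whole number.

Invert JC69: p = (3/4)(1 − e^(−4d/3)) = 0.75 × (1 − e^(-1.346667)) = 0.75 × (1 − 0.260106) = 0.554921.
Expected differing sites = pL ≈ 0.554921 × 2442 = 1355.117082 ≈ 1355.

1355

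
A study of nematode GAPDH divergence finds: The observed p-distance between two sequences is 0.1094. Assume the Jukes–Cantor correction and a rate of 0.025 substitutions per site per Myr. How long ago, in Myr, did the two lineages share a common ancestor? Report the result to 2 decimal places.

d = −(3/4) ln(1 − 4p/3) = −0.75 ln(1 − 0.145867) = −0.75 ln(0.854133)
  = −0.75 × (-0.157668) = 0.118251 substitutions/site.
Under a molecular clock d = 2μt, so t = d/(2μ) = 0.118251 / (2 × 0.025) = 2.37 Myr.

2.37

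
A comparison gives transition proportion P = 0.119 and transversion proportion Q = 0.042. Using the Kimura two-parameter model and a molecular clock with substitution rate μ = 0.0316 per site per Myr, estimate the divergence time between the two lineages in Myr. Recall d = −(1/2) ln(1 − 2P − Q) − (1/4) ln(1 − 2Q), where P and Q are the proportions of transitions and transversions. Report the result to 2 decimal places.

Under the Kimura two-parameter model, d = −½ ln(1 − 2P − Q) − ¼ ln(1 − 2Q).
1 − 2P − Q = 0.72, giving −½ ln(0.72) = 0.164252.
1 − 2Q = 0.916, giving −¼ ln(0.916) = 0.021935.
d = 0.164252 + 0.021935 = 0.186187.
Under a molecular clock d = 2μt, so t = d/(2μ) = 0.186187 / (2 × 0.0316) = 2.95 Myr.

2.95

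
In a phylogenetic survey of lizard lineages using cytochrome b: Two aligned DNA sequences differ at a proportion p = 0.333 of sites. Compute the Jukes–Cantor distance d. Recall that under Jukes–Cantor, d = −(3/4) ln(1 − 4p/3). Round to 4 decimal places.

d = −(3/4) ln(1 − 4p/3) = −0.75 ln(1 − 0.444) = −0.75 ln(0.556)
  = −0.75 × (-0.586987) = 0.440240 substitutions/site.

0.4402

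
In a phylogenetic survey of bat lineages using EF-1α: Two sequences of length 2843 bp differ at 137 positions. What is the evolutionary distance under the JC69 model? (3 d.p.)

0.050

p = 137/2843 ≈ 0.048189.
d = −(3/4) ln(1 − 4p/3) = −0.75 ln(1 − 0.064252) = −0.75 ln(0.935748)
  = −0.75 × (-0.066409) = 0.049807 substitutions/site.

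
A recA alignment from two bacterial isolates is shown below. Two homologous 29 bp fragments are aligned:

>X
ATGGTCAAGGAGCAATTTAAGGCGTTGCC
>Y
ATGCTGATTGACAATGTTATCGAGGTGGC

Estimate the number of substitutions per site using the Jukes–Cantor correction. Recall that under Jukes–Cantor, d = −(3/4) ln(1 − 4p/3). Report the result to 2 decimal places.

0.68

The sequences differ at 13 of 29 sites, so p = 13/29 ≈ 0.448276.
d = −(3/4) ln(1 − 4p/3) = −0.75 ln(1 − 0.597701) = −0.75 ln(0.402299)
  = −0.75 × (-0.910560) = 0.682920 substitutions/site.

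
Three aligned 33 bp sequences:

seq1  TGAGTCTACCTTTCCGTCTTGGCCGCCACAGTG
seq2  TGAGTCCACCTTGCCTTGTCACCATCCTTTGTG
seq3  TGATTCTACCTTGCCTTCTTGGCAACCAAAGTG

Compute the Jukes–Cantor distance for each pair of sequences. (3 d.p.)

seq1–seq2: 12/33 sites differ → p ≈ 0.363636, d = −0.75 ln(1 − 0.484848) = 0.497470 ≈ 0.497.
seq1–seq3: 6/33 sites differ → p ≈ 0.181818, d = −0.75 ln(1 − 0.242424) = 0.208224 ≈ 0.208.
seq2–seq3: 10/33 sites differ → p ≈ 0.30303, d = −0.75 ln(1 − 0.40404) = 0.388186 ≈ 0.388.

d(seq1,seq2) = 0.497, d(seq1,seq3) = 0.208, d(seq2,seq3) = 0.388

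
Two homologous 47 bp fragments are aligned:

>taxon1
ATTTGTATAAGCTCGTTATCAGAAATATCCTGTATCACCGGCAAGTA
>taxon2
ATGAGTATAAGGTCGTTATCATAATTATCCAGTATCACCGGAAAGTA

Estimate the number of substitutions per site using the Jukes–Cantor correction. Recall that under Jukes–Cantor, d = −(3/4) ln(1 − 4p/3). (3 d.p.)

0.166

The sequences differ at 7 of 47 sites (3, 4, 12, 22, 25, 31, 42), so p = 7/47 ≈ 0.148936.
d = −(3/4) ln(1 − 4p/3) = −0.75 ln(1 − 0.198581) = −0.75 ln(0.801419)
  = −0.75 × (-0.221371) = 0.166028 substitutions/site.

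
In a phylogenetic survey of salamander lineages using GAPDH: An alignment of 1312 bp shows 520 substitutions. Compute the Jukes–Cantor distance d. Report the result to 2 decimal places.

p = 520/1312 ≈ 0.396341.
d = −(3/4) ln(1 − 4p/3) = −0.75 ln(1 − 0.528455) = −0.75 ln(0.471545)
  = −0.75 × (-0.751741) = 0.563806 substitutions/site.

0.56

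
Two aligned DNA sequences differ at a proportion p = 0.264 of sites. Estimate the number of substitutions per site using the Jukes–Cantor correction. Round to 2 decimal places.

0.33

d = −(3/4) ln(1 − 4p/3) = −0.75 ln(1 − 0.352) = −0.75 ln(0.648)
  = −0.75 × (-0.433865) = 0.325399 substitutions/site.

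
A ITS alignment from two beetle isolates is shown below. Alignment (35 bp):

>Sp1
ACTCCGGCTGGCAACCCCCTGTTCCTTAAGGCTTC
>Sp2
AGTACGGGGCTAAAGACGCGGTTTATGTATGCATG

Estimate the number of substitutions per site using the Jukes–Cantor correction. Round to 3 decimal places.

The sequences differ at 18 of 35 sites, so p = 18/35 ≈ 0.514286.
d = −(3/4) ln(1 − 4p/3) = −0.75 ln(1 − 0.685715) = −0.75 ln(0.314285)
  = −0.75 × (-1.157455) = 0.868091 substitutions/site.

0.868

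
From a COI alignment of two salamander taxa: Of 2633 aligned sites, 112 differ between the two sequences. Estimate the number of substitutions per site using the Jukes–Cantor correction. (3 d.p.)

0.044

p = 112/2633 ≈ 0.042537.
d = −(3/4) ln(1 − 4p/3) = −0.75 ln(1 − 0.056716) = −0.75 ln(0.943284)
  = −0.75 × (-0.058388) = 0.043791 substitutions/site.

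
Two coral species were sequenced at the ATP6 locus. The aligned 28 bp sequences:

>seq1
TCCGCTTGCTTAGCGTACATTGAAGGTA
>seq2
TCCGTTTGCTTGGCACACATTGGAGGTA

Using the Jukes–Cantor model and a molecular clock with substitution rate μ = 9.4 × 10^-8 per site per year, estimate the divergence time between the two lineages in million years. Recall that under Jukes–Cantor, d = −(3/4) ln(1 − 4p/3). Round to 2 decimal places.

1.08

The sequences differ at 5 of 28 sites (5, 12, 15, 16, 23), so p = 5/28 ≈ 0.178571.
d = −(3/4) ln(1 − 4p/3) = −0.75 ln(1 − 0.238095) = −0.75 ln(0.761905)
  = −0.75 × (-0.271933) = 0.203950 substitutions/site.
Under a molecular clock d = 2μt, so t = d/(2μ) = 0.203950 / (2 × 9.4 × 10^-8) = 1.08 million years.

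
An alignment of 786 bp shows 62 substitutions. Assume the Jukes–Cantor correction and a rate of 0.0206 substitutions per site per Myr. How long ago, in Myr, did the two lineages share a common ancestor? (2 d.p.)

p = 62/786 ≈ 0.07888.
d = −(3/4) ln(1 − 4p/3) = −0.75 ln(1 − 0.105173) = −0.75 ln(0.894827)
  = −0.75 × (-0.111125) = 0.083344 substitutions/site.
Under a molecular clock d = 2μt, so t = d/(2μ) = 0.083344 / (2 × 0.0206) = 2.02 Myr.

2.02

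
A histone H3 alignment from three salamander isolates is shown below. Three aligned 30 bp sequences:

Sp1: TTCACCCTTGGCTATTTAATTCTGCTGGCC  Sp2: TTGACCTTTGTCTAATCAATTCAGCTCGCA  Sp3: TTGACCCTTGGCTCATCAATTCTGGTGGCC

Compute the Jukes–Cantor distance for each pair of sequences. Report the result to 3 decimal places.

d(Sp1,Sp2) = 0.330, d(Sp1,Sp3) = 0.188, d(Sp2,Sp3) = 0.280

Sp1–Sp2: 8/30 sites differ → p ≈ 0.266667, d = −0.75 ln(1 − 0.355556) = 0.329526 ≈ 0.330.
Sp1–Sp3: 5/30 sites differ → p ≈ 0.166667, d = −0.75 ln(1 − 0.222223) = 0.188487 ≈ 0.188.
Sp2–Sp3: 7/30 sites differ → p ≈ 0.233333, d = −0.75 ln(1 − 0.311111) = 0.279506 ≈ 0.280.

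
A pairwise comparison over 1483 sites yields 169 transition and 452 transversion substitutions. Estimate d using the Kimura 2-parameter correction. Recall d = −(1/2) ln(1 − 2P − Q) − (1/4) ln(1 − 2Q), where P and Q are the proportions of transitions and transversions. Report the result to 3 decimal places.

0.616

P = 169/1483 ≈ 0.113958 and Q = 452/1483 ≈ 0.304788.
Under the Kimura two-parameter model, d = −½ ln(1 − 2P − Q) − ¼ ln(1 − 2Q).
1 − 2P − Q = 0.467296, giving −½ ln(0.467296) = 0.380396.
1 − 2Q = 0.390424, giving −¼ ln(0.390424) = 0.235130.
d = 0.380396 + 0.235130 = 0.615526.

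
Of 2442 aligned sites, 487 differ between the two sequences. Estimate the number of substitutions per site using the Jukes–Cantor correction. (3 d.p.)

p = 487/2442 ≈ 0.199427.
d = −(3/4) ln(1 − 4p/3) = −0.75 ln(1 − 0.265903) = −0.75 ln(0.734097)
  = −0.75 × (-0.309114) = 0.231836 substitutions/site.

0.232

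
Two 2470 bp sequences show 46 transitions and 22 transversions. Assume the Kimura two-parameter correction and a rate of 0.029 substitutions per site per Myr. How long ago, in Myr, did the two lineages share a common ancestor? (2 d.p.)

0.48

P = 46/2470 ≈ 0.018623 and Q = 22/2470 ≈ 0.008907.
Under the Kimura two-parameter model, d = −½ ln(1 − 2P − Q) − ¼ ln(1 − 2Q).
1 − 2P − Q = 0.953847, giving −½ ln(0.953847) = 0.023626.
1 − 2Q = 0.982186, giving −¼ ln(0.982186) = 0.004494.
d = 0.023626 + 0.004494 = 0.028120.
Under a molecular clock d = 2μt, so t = d/(2μ) = 0.028120 / (2 × 0.029) = 0.48 Myr.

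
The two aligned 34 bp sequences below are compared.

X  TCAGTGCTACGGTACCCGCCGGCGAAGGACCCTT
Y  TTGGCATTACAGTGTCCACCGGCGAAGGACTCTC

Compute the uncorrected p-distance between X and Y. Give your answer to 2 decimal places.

0.32

The sequences differ at 11 of 34 positions.
p = 11/34 = 0.323529… ≈ 0.32 (to 2 d.p.).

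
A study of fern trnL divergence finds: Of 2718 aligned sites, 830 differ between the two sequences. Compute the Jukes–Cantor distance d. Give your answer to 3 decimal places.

p = 830/2718 ≈ 0.305372.
d = −(3/4) ln(1 − 4p/3) = −0.75 ln(1 − 0.407163) = −0.75 ln(0.592837)
  = −0.75 × (-0.522836) = 0.392127 substitutions/site.

0.392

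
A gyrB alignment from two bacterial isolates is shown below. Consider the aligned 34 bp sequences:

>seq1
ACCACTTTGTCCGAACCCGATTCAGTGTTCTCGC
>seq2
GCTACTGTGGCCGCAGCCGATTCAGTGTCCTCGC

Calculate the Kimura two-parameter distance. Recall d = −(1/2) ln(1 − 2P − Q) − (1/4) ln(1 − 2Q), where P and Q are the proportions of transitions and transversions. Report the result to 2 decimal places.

0.24

Of 34 sites, 3 differences are transitions and 4 are transversions, so P = 3/34 ≈ 0.088235 and Q = 4/34 ≈ 0.117647.
Under the Kimura two-parameter model, d = −½ ln(1 − 2P − Q) − ¼ ln(1 − 2Q).
1 − 2P − Q = 0.705883, giving −½ ln(0.705883) = 0.174153.
1 − 2Q = 0.764706, giving −¼ ln(0.764706) = 0.067066.
d = 0.174153 + 0.067066 = 0.241219.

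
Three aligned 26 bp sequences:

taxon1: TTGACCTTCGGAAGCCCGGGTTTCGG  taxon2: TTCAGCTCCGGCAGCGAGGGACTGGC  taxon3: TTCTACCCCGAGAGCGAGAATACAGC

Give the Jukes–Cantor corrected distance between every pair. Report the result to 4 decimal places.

taxon1–taxon2: 10/26 sites differ → p ≈ 0.384615, d = −0.75 ln(1 − 0.51282) = 0.539341 ≈ 0.5393.
taxon1–taxon3: 15/26 sites differ → p ≈ 0.576923, d = −0.75 ln(1 − 0.769231) = 1.099754 ≈ 1.0998.
taxon2–taxon3: 11/26 sites differ → p ≈ 0.423077, d = −0.75 ln(1 − 0.564103) = 0.622762 ≈ 0.6228.

d(taxon1,taxon2) = 0.5393, d(taxon1,taxon3) = 1.0998, d(taxon2,taxon3) = 0.6228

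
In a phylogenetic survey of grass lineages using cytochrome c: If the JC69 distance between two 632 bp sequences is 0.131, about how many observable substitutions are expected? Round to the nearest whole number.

76

Invert JC69: p = (3/4)(1 − e^(−4d/3)) = 0.75 × (1 − e^(-0.174667)) = 0.75 × (1 − 0.839737) = 0.120197.
Expected differing sites = pL ≈ 0.120197 × 632 = 75.964504 ≈ 76.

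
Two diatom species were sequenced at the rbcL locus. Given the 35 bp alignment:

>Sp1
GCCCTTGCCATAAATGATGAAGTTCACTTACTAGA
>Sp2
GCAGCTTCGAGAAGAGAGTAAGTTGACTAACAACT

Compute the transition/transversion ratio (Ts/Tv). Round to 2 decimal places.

Transitions are A↔G and C↔T; transversions are all other mismatches.
Transitions: 2. Transversions: 13.
R = 2/13 = 0.153846… ≈ 0.15 (to 2 d.p.).

0.15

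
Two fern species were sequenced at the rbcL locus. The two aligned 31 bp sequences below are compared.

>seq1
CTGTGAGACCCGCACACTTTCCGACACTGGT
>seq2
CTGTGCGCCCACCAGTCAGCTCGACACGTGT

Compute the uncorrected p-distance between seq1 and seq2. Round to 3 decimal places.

0.387

The sequences differ at 12 of 31 positions.
p = 12/31 = 0.387096… ≈ 0.387 (to 3 d.p.).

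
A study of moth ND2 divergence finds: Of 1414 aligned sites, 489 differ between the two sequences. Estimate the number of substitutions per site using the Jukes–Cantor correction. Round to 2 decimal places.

0.46

p = 489/1414 ≈ 0.345827.
d = −(3/4) ln(1 − 4p/3) = −0.75 ln(1 − 0.461103) = −0.75 ln(0.538897)
  = −0.75 × (-0.618231) = 0.463673 substitutions/site.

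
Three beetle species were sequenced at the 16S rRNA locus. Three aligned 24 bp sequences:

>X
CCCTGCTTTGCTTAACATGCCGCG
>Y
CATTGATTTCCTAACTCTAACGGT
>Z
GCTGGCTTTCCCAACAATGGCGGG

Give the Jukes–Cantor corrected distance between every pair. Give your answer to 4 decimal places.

d(X,Y) = 0.8240, d(X,Z) = 0.6082, d(Y,Z) = 0.6082

X–Y: 12/24 sites differ → p = 0.5, d = −0.75 ln(1 − 0.666667) = 0.823960 ≈ 0.8240.
X–Z: 10/24 sites differ → p ≈ 0.416667, d = −0.75 ln(1 − 0.555556) = 0.608198 ≈ 0.6082.
Y–Z: 10/24 sites differ → p ≈ 0.416667, d = −0.75 ln(1 − 0.555556) = 0.608198 ≈ 0.6082.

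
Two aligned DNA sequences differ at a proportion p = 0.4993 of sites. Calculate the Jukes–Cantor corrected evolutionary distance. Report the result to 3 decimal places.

0.822

d = −(3/4) ln(1 − 4p/3) = −0.75 ln(1 − 0.665733) = −0.75 ln(0.334267)
  = −0.75 × (-1.095815) = 0.821861 substitutions/site.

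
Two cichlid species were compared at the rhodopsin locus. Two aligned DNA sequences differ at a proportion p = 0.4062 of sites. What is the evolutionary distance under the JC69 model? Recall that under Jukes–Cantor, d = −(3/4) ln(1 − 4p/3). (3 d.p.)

0.585

d = −(3/4) ln(1 − 4p/3) = −0.75 ln(1 − 0.5416) = −0.75 ln(0.4584)
  = −0.75 × (-0.780013) = 0.585010 substitutions/site.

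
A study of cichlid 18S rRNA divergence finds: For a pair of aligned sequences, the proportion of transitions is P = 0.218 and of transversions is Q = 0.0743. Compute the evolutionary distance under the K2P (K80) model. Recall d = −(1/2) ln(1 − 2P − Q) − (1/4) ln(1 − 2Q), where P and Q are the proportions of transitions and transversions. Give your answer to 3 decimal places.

Under the Kimura two-parameter model, d = −½ ln(1 − 2P − Q) − ¼ ln(1 − 2Q).
1 − 2P − Q = 0.4897, giving −½ ln(0.4897) = 0.356981.
1 − 2Q = 0.8514, giving −¼ ln(0.8514) = 0.040218.
d = 0.356981 + 0.040218 = 0.397199.

0.397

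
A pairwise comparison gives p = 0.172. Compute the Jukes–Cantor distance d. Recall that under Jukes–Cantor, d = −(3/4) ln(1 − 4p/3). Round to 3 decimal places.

0.195

d = −(3/4) ln(1 − 4p/3) = −0.75 ln(1 − 0.229333) = −0.75 ln(0.770667)
  = −0.75 × (-0.260499) = 0.195374 substitutions/site.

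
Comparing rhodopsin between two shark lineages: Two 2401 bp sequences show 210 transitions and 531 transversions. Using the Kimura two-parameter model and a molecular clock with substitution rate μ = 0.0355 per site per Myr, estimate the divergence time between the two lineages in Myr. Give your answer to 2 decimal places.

5.61

P = 210/2401 ≈ 0.087464 and Q = 531/2401 ≈ 0.221158.
Under the Kimura two-parameter model, d = −½ ln(1 − 2P − Q) − ¼ ln(1 − 2Q).
1 − 2P − Q = 0.603914, giving −½ ln(0.603914) = 0.252162.
1 − 2Q = 0.557684, giving −¼ ln(0.557684) = 0.145991.
d = 0.252162 + 0.145991 = 0.398153.
Under a molecular clock d = 2μt, so t = d/(2μ) = 0.398153 / (2 × 0.0355) = 5.61 Myr.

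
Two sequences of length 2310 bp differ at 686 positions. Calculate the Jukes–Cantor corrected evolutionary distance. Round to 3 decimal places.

0.378

p = 686/2310 ≈ 0.29697.
d = −(3/4) ln(1 − 4p/3) = −0.75 ln(1 − 0.39596) = −0.75 ln(0.60404)
  = −0.75 × (-0.504115) = 0.378086 substitutions/site.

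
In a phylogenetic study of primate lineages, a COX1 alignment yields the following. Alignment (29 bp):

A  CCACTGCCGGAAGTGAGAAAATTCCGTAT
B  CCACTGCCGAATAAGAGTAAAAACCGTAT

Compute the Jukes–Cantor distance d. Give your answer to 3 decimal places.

0.291

The sequences differ at 7 of 29 sites (10, 12, 13, 14, 18, 22, 23), so p = 7/29 ≈ 0.241379.
d = −(3/4) ln(1 − 4p/3) = −0.75 ln(1 − 0.321839) = −0.75 ln(0.678161)
  = −0.75 × (-0.388371) = 0.291278 substitutions/site.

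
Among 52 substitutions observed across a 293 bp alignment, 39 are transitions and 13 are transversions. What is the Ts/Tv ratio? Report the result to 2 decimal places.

3.00

R = 39/13 = 3.00.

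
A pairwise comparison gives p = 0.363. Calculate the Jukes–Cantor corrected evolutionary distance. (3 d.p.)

0.496

d = −(3/4) ln(1 − 4p/3) = −0.75 ln(1 − 0.484) = −0.75 ln(0.516)
  = −0.75 × (-0.661649) = 0.496237 substitutions/site.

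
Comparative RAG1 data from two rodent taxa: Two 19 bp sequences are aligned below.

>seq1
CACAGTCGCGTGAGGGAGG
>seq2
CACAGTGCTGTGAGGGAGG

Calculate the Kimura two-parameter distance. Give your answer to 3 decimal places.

0.177

Of 19 sites, 1 differences are transitions and 2 are transversions, so P = 1/19 ≈ 0.052632 and Q = 2/19 ≈ 0.105263.
Under the Kimura two-parameter model, d = −½ ln(1 − 2P − Q) − ¼ ln(1 − 2Q).
1 − 2P − Q = 0.789473, giving −½ ln(0.789473) = 0.118195.
1 − 2Q = 0.789474, giving −¼ ln(0.789474) = 0.059097.
d = 0.118195 + 0.059097 = 0.177292.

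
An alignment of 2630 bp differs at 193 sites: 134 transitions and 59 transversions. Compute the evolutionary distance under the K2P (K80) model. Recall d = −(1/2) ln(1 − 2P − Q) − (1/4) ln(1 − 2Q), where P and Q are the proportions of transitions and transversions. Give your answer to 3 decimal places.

P = 134/2630 ≈ 0.050951 and Q = 59/2630 ≈ 0.022433.
Under the Kimura two-parameter model, d = −½ ln(1 − 2P − Q) − ¼ ln(1 − 2Q).
1 − 2P − Q = 0.875665, giving −½ ln(0.875665) = 0.066386.
1 − 2Q = 0.955134, giving −¼ ln(0.955134) = 0.011476.
d = 0.066386 + 0.011476 = 0.077862.

0.078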